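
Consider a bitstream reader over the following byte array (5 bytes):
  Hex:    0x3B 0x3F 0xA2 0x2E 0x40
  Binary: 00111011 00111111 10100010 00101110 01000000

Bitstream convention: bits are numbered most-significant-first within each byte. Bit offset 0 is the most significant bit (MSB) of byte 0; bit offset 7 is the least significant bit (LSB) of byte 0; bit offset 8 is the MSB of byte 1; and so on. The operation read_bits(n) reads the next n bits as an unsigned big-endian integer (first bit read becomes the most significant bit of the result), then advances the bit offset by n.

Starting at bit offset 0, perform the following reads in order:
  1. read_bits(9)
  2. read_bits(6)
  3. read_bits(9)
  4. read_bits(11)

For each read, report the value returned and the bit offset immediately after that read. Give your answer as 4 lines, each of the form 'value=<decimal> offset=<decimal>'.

Answer: value=118 offset=9
value=31 offset=15
value=418 offset=24
value=370 offset=35

Derivation:
Read 1: bits[0:9] width=9 -> value=118 (bin 001110110); offset now 9 = byte 1 bit 1; 31 bits remain
Read 2: bits[9:15] width=6 -> value=31 (bin 011111); offset now 15 = byte 1 bit 7; 25 bits remain
Read 3: bits[15:24] width=9 -> value=418 (bin 110100010); offset now 24 = byte 3 bit 0; 16 bits remain
Read 4: bits[24:35] width=11 -> value=370 (bin 00101110010); offset now 35 = byte 4 bit 3; 5 bits remain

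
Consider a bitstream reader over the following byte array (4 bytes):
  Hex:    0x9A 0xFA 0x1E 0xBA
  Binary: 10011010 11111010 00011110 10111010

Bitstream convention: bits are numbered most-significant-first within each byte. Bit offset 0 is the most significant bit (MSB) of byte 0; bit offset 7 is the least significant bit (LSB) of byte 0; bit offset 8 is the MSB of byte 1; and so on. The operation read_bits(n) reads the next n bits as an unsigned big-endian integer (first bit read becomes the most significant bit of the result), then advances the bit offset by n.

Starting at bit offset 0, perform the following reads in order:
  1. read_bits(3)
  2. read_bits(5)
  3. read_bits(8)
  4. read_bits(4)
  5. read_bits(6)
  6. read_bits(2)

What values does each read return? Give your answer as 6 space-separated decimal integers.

Answer: 4 26 250 1 58 3

Derivation:
Read 1: bits[0:3] width=3 -> value=4 (bin 100); offset now 3 = byte 0 bit 3; 29 bits remain
Read 2: bits[3:8] width=5 -> value=26 (bin 11010); offset now 8 = byte 1 bit 0; 24 bits remain
Read 3: bits[8:16] width=8 -> value=250 (bin 11111010); offset now 16 = byte 2 bit 0; 16 bits remain
Read 4: bits[16:20] width=4 -> value=1 (bin 0001); offset now 20 = byte 2 bit 4; 12 bits remain
Read 5: bits[20:26] width=6 -> value=58 (bin 111010); offset now 26 = byte 3 bit 2; 6 bits remain
Read 6: bits[26:28] width=2 -> value=3 (bin 11); offset now 28 = byte 3 bit 4; 4 bits remain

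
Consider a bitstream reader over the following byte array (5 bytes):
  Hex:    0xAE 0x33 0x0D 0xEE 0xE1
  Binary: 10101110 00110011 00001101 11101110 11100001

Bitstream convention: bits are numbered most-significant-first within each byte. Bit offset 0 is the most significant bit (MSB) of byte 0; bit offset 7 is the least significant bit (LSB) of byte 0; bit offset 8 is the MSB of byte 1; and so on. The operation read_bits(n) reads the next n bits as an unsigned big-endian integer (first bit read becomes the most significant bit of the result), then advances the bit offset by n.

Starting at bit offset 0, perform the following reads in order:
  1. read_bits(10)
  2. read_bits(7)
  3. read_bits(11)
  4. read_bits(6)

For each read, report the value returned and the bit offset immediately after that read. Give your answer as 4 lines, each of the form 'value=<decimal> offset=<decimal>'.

Answer: value=696 offset=10
value=102 offset=17
value=222 offset=28
value=59 offset=34

Derivation:
Read 1: bits[0:10] width=10 -> value=696 (bin 1010111000); offset now 10 = byte 1 bit 2; 30 bits remain
Read 2: bits[10:17] width=7 -> value=102 (bin 1100110); offset now 17 = byte 2 bit 1; 23 bits remain
Read 3: bits[17:28] width=11 -> value=222 (bin 00011011110); offset now 28 = byte 3 bit 4; 12 bits remain
Read 4: bits[28:34] width=6 -> value=59 (bin 111011); offset now 34 = byte 4 bit 2; 6 bits remain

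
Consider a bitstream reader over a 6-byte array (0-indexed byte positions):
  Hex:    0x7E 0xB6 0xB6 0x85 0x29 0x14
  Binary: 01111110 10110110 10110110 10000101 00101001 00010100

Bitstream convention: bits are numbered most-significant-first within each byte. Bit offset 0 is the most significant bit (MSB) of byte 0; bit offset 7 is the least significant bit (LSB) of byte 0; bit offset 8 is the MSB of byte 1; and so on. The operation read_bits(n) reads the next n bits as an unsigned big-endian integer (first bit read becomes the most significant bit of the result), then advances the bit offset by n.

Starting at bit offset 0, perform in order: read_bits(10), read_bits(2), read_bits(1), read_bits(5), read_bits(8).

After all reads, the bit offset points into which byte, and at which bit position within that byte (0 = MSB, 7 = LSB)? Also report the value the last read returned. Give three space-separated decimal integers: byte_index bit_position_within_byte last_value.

Read 1: bits[0:10] width=10 -> value=506 (bin 0111111010); offset now 10 = byte 1 bit 2; 38 bits remain
Read 2: bits[10:12] width=2 -> value=3 (bin 11); offset now 12 = byte 1 bit 4; 36 bits remain
Read 3: bits[12:13] width=1 -> value=0 (bin 0); offset now 13 = byte 1 bit 5; 35 bits remain
Read 4: bits[13:18] width=5 -> value=26 (bin 11010); offset now 18 = byte 2 bit 2; 30 bits remain
Read 5: bits[18:26] width=8 -> value=218 (bin 11011010); offset now 26 = byte 3 bit 2; 22 bits remain

Answer: 3 2 218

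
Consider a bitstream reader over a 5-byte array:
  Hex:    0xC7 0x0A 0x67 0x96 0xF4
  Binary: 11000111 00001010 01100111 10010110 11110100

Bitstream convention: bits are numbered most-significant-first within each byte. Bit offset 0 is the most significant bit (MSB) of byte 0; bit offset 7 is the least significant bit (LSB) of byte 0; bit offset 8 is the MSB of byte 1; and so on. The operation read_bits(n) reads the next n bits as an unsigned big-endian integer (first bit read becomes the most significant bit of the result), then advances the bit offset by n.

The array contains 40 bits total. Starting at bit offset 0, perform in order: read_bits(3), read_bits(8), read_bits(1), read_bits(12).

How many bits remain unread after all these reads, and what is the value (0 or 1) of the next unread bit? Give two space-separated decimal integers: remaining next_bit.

Read 1: bits[0:3] width=3 -> value=6 (bin 110); offset now 3 = byte 0 bit 3; 37 bits remain
Read 2: bits[3:11] width=8 -> value=56 (bin 00111000); offset now 11 = byte 1 bit 3; 29 bits remain
Read 3: bits[11:12] width=1 -> value=0 (bin 0); offset now 12 = byte 1 bit 4; 28 bits remain
Read 4: bits[12:24] width=12 -> value=2663 (bin 101001100111); offset now 24 = byte 3 bit 0; 16 bits remain

Answer: 16 1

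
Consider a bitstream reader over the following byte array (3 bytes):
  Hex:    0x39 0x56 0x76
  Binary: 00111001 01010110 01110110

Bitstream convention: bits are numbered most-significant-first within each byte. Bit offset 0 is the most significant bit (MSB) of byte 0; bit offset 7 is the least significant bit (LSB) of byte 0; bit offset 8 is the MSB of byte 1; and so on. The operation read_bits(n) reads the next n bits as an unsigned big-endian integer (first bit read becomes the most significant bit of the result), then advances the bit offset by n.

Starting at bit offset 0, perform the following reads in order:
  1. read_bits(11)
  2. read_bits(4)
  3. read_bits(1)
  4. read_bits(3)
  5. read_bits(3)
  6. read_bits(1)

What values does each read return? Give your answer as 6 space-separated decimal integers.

Answer: 458 11 0 3 5 1

Derivation:
Read 1: bits[0:11] width=11 -> value=458 (bin 00111001010); offset now 11 = byte 1 bit 3; 13 bits remain
Read 2: bits[11:15] width=4 -> value=11 (bin 1011); offset now 15 = byte 1 bit 7; 9 bits remain
Read 3: bits[15:16] width=1 -> value=0 (bin 0); offset now 16 = byte 2 bit 0; 8 bits remain
Read 4: bits[16:19] width=3 -> value=3 (bin 011); offset now 19 = byte 2 bit 3; 5 bits remain
Read 5: bits[19:22] width=3 -> value=5 (bin 101); offset now 22 = byte 2 bit 6; 2 bits remain
Read 6: bits[22:23] width=1 -> value=1 (bin 1); offset now 23 = byte 2 bit 7; 1 bits remain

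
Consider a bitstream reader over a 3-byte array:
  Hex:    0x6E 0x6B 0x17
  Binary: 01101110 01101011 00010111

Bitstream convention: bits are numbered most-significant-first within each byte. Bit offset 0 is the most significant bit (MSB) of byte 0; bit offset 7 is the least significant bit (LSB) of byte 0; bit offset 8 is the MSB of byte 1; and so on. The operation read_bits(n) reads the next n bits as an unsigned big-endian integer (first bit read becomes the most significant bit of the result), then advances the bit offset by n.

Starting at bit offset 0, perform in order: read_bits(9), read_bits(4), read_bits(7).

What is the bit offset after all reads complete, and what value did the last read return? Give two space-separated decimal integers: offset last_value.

Answer: 20 49

Derivation:
Read 1: bits[0:9] width=9 -> value=220 (bin 011011100); offset now 9 = byte 1 bit 1; 15 bits remain
Read 2: bits[9:13] width=4 -> value=13 (bin 1101); offset now 13 = byte 1 bit 5; 11 bits remain
Read 3: bits[13:20] width=7 -> value=49 (bin 0110001); offset now 20 = byte 2 bit 4; 4 bits remain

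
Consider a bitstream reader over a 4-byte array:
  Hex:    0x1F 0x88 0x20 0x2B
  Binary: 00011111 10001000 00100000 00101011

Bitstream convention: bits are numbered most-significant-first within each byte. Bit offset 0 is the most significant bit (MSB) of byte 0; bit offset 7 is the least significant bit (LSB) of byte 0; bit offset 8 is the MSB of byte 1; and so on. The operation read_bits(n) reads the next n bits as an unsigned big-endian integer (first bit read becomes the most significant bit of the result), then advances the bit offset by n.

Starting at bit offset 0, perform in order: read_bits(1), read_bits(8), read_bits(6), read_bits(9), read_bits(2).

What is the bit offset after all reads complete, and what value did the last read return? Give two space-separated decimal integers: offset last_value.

Read 1: bits[0:1] width=1 -> value=0 (bin 0); offset now 1 = byte 0 bit 1; 31 bits remain
Read 2: bits[1:9] width=8 -> value=63 (bin 00111111); offset now 9 = byte 1 bit 1; 23 bits remain
Read 3: bits[9:15] width=6 -> value=4 (bin 000100); offset now 15 = byte 1 bit 7; 17 bits remain
Read 4: bits[15:24] width=9 -> value=32 (bin 000100000); offset now 24 = byte 3 bit 0; 8 bits remain
Read 5: bits[24:26] width=2 -> value=0 (bin 00); offset now 26 = byte 3 bit 2; 6 bits remain

Answer: 26 0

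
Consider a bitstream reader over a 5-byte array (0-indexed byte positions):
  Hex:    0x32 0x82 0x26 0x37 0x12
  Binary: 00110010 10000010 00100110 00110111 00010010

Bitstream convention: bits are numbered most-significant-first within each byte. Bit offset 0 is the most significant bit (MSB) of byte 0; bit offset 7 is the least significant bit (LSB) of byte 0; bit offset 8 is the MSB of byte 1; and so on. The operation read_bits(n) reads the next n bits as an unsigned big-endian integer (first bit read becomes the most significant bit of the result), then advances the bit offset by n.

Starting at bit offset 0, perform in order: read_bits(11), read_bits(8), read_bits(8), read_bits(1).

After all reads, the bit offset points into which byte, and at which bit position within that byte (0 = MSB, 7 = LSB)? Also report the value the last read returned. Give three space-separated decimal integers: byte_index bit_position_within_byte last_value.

Read 1: bits[0:11] width=11 -> value=404 (bin 00110010100); offset now 11 = byte 1 bit 3; 29 bits remain
Read 2: bits[11:19] width=8 -> value=17 (bin 00010001); offset now 19 = byte 2 bit 3; 21 bits remain
Read 3: bits[19:27] width=8 -> value=49 (bin 00110001); offset now 27 = byte 3 bit 3; 13 bits remain
Read 4: bits[27:28] width=1 -> value=1 (bin 1); offset now 28 = byte 3 bit 4; 12 bits remain

Answer: 3 4 1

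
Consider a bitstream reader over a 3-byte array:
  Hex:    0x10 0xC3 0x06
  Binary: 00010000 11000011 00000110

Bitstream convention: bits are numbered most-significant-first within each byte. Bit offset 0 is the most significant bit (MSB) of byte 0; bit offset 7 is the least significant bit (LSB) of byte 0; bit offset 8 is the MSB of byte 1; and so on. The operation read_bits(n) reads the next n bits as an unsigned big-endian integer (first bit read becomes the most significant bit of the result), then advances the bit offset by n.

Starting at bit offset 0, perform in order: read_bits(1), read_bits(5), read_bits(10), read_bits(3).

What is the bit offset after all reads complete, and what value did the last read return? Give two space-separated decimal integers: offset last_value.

Read 1: bits[0:1] width=1 -> value=0 (bin 0); offset now 1 = byte 0 bit 1; 23 bits remain
Read 2: bits[1:6] width=5 -> value=4 (bin 00100); offset now 6 = byte 0 bit 6; 18 bits remain
Read 3: bits[6:16] width=10 -> value=195 (bin 0011000011); offset now 16 = byte 2 bit 0; 8 bits remain
Read 4: bits[16:19] width=3 -> value=0 (bin 000); offset now 19 = byte 2 bit 3; 5 bits remain

Answer: 19 0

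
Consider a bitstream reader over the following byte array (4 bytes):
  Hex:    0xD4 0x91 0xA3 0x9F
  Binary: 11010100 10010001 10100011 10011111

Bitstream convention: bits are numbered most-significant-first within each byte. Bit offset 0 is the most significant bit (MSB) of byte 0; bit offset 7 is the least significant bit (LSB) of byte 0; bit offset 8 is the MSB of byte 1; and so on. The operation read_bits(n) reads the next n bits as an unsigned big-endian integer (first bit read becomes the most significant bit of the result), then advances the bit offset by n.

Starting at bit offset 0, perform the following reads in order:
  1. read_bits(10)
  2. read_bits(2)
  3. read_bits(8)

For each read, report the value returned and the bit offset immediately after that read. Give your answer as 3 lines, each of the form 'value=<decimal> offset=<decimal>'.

Answer: value=850 offset=10
value=1 offset=12
value=26 offset=20

Derivation:
Read 1: bits[0:10] width=10 -> value=850 (bin 1101010010); offset now 10 = byte 1 bit 2; 22 bits remain
Read 2: bits[10:12] width=2 -> value=1 (bin 01); offset now 12 = byte 1 bit 4; 20 bits remain
Read 3: bits[12:20] width=8 -> value=26 (bin 00011010); offset now 20 = byte 2 bit 4; 12 bits remain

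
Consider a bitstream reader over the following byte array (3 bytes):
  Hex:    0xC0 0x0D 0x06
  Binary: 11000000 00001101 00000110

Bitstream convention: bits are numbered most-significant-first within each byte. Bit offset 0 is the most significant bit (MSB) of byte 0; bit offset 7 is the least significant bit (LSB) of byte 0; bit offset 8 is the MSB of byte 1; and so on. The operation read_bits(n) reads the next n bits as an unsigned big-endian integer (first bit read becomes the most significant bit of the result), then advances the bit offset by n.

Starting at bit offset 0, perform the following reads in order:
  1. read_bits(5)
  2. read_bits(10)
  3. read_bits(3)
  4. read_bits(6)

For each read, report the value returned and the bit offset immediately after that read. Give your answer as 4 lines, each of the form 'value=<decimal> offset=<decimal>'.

Answer: value=24 offset=5
value=6 offset=15
value=4 offset=18
value=6 offset=24

Derivation:
Read 1: bits[0:5] width=5 -> value=24 (bin 11000); offset now 5 = byte 0 bit 5; 19 bits remain
Read 2: bits[5:15] width=10 -> value=6 (bin 0000000110); offset now 15 = byte 1 bit 7; 9 bits remain
Read 3: bits[15:18] width=3 -> value=4 (bin 100); offset now 18 = byte 2 bit 2; 6 bits remain
Read 4: bits[18:24] width=6 -> value=6 (bin 000110); offset now 24 = byte 3 bit 0; 0 bits remain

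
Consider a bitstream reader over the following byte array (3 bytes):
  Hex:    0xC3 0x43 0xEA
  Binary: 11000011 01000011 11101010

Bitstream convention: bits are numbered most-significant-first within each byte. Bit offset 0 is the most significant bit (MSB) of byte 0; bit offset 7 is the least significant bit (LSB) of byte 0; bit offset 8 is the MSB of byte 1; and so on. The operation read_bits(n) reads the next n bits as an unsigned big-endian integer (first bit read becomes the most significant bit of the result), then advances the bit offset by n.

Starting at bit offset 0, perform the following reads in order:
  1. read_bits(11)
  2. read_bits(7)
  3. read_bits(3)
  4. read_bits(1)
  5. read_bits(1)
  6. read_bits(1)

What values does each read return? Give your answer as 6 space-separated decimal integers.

Read 1: bits[0:11] width=11 -> value=1562 (bin 11000011010); offset now 11 = byte 1 bit 3; 13 bits remain
Read 2: bits[11:18] width=7 -> value=15 (bin 0001111); offset now 18 = byte 2 bit 2; 6 bits remain
Read 3: bits[18:21] width=3 -> value=5 (bin 101); offset now 21 = byte 2 bit 5; 3 bits remain
Read 4: bits[21:22] width=1 -> value=0 (bin 0); offset now 22 = byte 2 bit 6; 2 bits remain
Read 5: bits[22:23] width=1 -> value=1 (bin 1); offset now 23 = byte 2 bit 7; 1 bits remain
Read 6: bits[23:24] width=1 -> value=0 (bin 0); offset now 24 = byte 3 bit 0; 0 bits remain

Answer: 1562 15 5 0 1 0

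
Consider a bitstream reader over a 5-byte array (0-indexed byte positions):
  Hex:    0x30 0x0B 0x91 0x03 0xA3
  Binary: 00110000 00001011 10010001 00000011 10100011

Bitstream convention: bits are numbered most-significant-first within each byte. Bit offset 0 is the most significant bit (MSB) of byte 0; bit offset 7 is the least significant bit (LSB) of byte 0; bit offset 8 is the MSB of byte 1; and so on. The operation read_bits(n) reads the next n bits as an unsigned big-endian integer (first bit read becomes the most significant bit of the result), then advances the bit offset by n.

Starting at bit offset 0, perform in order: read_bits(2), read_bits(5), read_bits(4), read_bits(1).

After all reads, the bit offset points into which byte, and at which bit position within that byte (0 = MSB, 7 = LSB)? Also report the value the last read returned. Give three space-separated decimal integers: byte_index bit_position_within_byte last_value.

Read 1: bits[0:2] width=2 -> value=0 (bin 00); offset now 2 = byte 0 bit 2; 38 bits remain
Read 2: bits[2:7] width=5 -> value=24 (bin 11000); offset now 7 = byte 0 bit 7; 33 bits remain
Read 3: bits[7:11] width=4 -> value=0 (bin 0000); offset now 11 = byte 1 bit 3; 29 bits remain
Read 4: bits[11:12] width=1 -> value=0 (bin 0); offset now 12 = byte 1 bit 4; 28 bits remain

Answer: 1 4 0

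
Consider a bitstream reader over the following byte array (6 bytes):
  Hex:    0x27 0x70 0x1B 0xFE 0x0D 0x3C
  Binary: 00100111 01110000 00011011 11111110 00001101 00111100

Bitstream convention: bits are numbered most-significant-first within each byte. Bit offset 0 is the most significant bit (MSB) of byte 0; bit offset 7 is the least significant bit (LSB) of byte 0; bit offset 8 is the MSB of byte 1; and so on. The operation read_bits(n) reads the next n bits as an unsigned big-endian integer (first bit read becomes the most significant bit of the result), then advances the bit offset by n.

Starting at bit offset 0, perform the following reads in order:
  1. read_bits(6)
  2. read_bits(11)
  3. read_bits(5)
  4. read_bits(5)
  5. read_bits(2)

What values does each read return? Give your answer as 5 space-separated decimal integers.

Read 1: bits[0:6] width=6 -> value=9 (bin 001001); offset now 6 = byte 0 bit 6; 42 bits remain
Read 2: bits[6:17] width=11 -> value=1760 (bin 11011100000); offset now 17 = byte 2 bit 1; 31 bits remain
Read 3: bits[17:22] width=5 -> value=6 (bin 00110); offset now 22 = byte 2 bit 6; 26 bits remain
Read 4: bits[22:27] width=5 -> value=31 (bin 11111); offset now 27 = byte 3 bit 3; 21 bits remain
Read 5: bits[27:29] width=2 -> value=3 (bin 11); offset now 29 = byte 3 bit 5; 19 bits remain

Answer: 9 1760 6 31 3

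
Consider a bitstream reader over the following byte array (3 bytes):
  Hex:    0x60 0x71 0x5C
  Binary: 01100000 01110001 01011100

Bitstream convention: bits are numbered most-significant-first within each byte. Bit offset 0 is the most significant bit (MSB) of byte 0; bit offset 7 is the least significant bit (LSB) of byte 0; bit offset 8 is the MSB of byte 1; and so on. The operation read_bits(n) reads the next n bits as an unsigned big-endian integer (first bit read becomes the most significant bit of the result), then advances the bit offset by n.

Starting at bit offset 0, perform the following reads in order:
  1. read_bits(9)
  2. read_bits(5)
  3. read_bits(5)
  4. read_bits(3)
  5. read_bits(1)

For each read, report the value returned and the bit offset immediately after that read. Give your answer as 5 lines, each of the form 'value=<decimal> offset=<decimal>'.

Read 1: bits[0:9] width=9 -> value=192 (bin 011000000); offset now 9 = byte 1 bit 1; 15 bits remain
Read 2: bits[9:14] width=5 -> value=28 (bin 11100); offset now 14 = byte 1 bit 6; 10 bits remain
Read 3: bits[14:19] width=5 -> value=10 (bin 01010); offset now 19 = byte 2 bit 3; 5 bits remain
Read 4: bits[19:22] width=3 -> value=7 (bin 111); offset now 22 = byte 2 bit 6; 2 bits remain
Read 5: bits[22:23] width=1 -> value=0 (bin 0); offset now 23 = byte 2 bit 7; 1 bits remain

Answer: value=192 offset=9
value=28 offset=14
value=10 offset=19
value=7 offset=22
value=0 offset=23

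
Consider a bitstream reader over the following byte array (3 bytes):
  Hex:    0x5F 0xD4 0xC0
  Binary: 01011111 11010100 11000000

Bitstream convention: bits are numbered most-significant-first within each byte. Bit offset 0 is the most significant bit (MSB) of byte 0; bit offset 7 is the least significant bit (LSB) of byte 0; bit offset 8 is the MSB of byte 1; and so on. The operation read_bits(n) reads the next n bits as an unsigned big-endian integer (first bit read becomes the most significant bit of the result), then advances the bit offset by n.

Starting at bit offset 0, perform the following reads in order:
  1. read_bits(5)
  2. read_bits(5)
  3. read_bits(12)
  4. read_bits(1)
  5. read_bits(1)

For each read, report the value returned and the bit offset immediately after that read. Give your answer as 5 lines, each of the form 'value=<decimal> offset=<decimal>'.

Answer: value=11 offset=5
value=31 offset=10
value=1328 offset=22
value=0 offset=23
value=0 offset=24

Derivation:
Read 1: bits[0:5] width=5 -> value=11 (bin 01011); offset now 5 = byte 0 bit 5; 19 bits remain
Read 2: bits[5:10] width=5 -> value=31 (bin 11111); offset now 10 = byte 1 bit 2; 14 bits remain
Read 3: bits[10:22] width=12 -> value=1328 (bin 010100110000); offset now 22 = byte 2 bit 6; 2 bits remain
Read 4: bits[22:23] width=1 -> value=0 (bin 0); offset now 23 = byte 2 bit 7; 1 bits remain
Read 5: bits[23:24] width=1 -> value=0 (bin 0); offset now 24 = byte 3 bit 0; 0 bits remain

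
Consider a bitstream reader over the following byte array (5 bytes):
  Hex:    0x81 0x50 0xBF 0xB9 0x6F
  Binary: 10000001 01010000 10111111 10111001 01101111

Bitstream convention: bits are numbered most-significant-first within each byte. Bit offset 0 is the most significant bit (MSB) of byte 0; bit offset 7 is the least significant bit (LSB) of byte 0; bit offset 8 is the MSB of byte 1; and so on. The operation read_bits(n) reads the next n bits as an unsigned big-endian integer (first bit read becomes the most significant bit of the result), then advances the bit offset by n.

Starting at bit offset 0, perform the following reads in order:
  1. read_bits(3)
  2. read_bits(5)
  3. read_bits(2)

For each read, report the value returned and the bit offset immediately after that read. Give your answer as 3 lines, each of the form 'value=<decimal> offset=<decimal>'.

Answer: value=4 offset=3
value=1 offset=8
value=1 offset=10

Derivation:
Read 1: bits[0:3] width=3 -> value=4 (bin 100); offset now 3 = byte 0 bit 3; 37 bits remain
Read 2: bits[3:8] width=5 -> value=1 (bin 00001); offset now 8 = byte 1 bit 0; 32 bits remain
Read 3: bits[8:10] width=2 -> value=1 (bin 01); offset now 10 = byte 1 bit 2; 30 bits remain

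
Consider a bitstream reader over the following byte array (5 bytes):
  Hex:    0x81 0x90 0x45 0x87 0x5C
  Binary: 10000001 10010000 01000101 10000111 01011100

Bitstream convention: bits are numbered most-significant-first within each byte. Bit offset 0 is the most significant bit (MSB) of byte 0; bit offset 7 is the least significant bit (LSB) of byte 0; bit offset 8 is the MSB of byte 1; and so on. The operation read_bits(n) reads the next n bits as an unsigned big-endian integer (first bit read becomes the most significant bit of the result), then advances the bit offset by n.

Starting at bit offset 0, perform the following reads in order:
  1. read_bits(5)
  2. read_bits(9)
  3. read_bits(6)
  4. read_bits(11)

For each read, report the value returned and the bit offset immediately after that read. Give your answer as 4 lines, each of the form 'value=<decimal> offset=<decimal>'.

Answer: value=16 offset=5
value=100 offset=14
value=4 offset=20
value=707 offset=31

Derivation:
Read 1: bits[0:5] width=5 -> value=16 (bin 10000); offset now 5 = byte 0 bit 5; 35 bits remain
Read 2: bits[5:14] width=9 -> value=100 (bin 001100100); offset now 14 = byte 1 bit 6; 26 bits remain
Read 3: bits[14:20] width=6 -> value=4 (bin 000100); offset now 20 = byte 2 bit 4; 20 bits remain
Read 4: bits[20:31] width=11 -> value=707 (bin 01011000011); offset now 31 = byte 3 bit 7; 9 bits remain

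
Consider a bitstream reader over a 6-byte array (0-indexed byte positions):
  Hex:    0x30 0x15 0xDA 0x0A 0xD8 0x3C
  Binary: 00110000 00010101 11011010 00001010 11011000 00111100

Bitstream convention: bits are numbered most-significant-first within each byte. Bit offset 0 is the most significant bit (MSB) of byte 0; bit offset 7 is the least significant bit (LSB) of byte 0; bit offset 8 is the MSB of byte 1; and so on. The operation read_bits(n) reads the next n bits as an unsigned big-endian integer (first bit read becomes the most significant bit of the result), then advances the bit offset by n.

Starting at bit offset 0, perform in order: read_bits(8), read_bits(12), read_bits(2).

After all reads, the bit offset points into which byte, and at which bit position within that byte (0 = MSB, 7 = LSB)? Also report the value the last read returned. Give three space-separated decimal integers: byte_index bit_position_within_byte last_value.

Answer: 2 6 2

Derivation:
Read 1: bits[0:8] width=8 -> value=48 (bin 00110000); offset now 8 = byte 1 bit 0; 40 bits remain
Read 2: bits[8:20] width=12 -> value=349 (bin 000101011101); offset now 20 = byte 2 bit 4; 28 bits remain
Read 3: bits[20:22] width=2 -> value=2 (bin 10); offset now 22 = byte 2 bit 6; 26 bits remain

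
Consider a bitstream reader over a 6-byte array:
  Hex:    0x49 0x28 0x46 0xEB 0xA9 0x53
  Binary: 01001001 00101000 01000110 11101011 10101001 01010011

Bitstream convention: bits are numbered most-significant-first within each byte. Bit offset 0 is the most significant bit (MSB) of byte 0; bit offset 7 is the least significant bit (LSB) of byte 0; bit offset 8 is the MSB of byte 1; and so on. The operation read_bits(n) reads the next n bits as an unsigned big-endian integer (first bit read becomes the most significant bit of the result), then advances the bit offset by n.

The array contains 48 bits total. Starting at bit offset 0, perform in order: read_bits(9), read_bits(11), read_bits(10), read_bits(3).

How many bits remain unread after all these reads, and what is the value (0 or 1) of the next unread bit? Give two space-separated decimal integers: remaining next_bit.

Read 1: bits[0:9] width=9 -> value=146 (bin 010010010); offset now 9 = byte 1 bit 1; 39 bits remain
Read 2: bits[9:20] width=11 -> value=644 (bin 01010000100); offset now 20 = byte 2 bit 4; 28 bits remain
Read 3: bits[20:30] width=10 -> value=442 (bin 0110111010); offset now 30 = byte 3 bit 6; 18 bits remain
Read 4: bits[30:33] width=3 -> value=7 (bin 111); offset now 33 = byte 4 bit 1; 15 bits remain

Answer: 15 0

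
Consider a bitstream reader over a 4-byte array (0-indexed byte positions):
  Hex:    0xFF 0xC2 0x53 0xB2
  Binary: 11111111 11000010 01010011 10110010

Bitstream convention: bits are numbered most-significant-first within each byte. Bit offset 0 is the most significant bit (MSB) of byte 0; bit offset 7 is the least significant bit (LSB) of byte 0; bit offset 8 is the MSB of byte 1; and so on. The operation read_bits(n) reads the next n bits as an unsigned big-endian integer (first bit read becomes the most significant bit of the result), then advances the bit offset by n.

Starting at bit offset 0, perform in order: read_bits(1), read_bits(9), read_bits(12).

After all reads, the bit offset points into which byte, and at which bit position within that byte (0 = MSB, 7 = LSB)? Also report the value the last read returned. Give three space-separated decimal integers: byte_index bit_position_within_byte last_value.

Answer: 2 6 148

Derivation:
Read 1: bits[0:1] width=1 -> value=1 (bin 1); offset now 1 = byte 0 bit 1; 31 bits remain
Read 2: bits[1:10] width=9 -> value=511 (bin 111111111); offset now 10 = byte 1 bit 2; 22 bits remain
Read 3: bits[10:22] width=12 -> value=148 (bin 000010010100); offset now 22 = byte 2 bit 6; 10 bits remain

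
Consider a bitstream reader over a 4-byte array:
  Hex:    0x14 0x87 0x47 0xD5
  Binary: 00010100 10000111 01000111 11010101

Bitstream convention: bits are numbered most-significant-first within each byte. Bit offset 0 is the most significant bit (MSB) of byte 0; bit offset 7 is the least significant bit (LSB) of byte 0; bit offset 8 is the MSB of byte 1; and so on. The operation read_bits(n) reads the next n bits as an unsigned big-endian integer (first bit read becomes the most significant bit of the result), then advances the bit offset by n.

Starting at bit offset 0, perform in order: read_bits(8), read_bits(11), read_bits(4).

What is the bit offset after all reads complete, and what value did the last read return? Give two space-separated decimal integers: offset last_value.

Answer: 23 3

Derivation:
Read 1: bits[0:8] width=8 -> value=20 (bin 00010100); offset now 8 = byte 1 bit 0; 24 bits remain
Read 2: bits[8:19] width=11 -> value=1082 (bin 10000111010); offset now 19 = byte 2 bit 3; 13 bits remain
Read 3: bits[19:23] width=4 -> value=3 (bin 0011); offset now 23 = byte 2 bit 7; 9 bits remain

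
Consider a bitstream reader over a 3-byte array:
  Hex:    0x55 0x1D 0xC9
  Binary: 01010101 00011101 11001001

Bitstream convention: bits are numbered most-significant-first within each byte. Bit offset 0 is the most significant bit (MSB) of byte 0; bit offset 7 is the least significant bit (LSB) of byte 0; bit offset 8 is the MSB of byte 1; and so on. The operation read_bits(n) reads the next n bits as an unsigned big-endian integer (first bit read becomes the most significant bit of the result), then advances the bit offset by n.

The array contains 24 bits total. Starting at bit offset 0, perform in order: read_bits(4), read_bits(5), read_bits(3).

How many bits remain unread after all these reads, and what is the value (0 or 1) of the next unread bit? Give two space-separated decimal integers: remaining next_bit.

Read 1: bits[0:4] width=4 -> value=5 (bin 0101); offset now 4 = byte 0 bit 4; 20 bits remain
Read 2: bits[4:9] width=5 -> value=10 (bin 01010); offset now 9 = byte 1 bit 1; 15 bits remain
Read 3: bits[9:12] width=3 -> value=1 (bin 001); offset now 12 = byte 1 bit 4; 12 bits remain

Answer: 12 1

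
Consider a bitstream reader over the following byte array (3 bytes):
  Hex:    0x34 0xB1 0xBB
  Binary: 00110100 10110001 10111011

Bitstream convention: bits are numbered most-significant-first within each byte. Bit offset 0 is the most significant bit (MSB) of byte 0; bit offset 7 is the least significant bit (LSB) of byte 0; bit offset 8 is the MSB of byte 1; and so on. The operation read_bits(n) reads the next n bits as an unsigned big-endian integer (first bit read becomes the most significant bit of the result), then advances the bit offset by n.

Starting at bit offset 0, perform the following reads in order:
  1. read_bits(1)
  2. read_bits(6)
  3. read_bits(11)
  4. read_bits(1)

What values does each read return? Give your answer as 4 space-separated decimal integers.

Answer: 0 26 710 1

Derivation:
Read 1: bits[0:1] width=1 -> value=0 (bin 0); offset now 1 = byte 0 bit 1; 23 bits remain
Read 2: bits[1:7] width=6 -> value=26 (bin 011010); offset now 7 = byte 0 bit 7; 17 bits remain
Read 3: bits[7:18] width=11 -> value=710 (bin 01011000110); offset now 18 = byte 2 bit 2; 6 bits remain
Read 4: bits[18:19] width=1 -> value=1 (bin 1); offset now 19 = byte 2 bit 3; 5 bits remain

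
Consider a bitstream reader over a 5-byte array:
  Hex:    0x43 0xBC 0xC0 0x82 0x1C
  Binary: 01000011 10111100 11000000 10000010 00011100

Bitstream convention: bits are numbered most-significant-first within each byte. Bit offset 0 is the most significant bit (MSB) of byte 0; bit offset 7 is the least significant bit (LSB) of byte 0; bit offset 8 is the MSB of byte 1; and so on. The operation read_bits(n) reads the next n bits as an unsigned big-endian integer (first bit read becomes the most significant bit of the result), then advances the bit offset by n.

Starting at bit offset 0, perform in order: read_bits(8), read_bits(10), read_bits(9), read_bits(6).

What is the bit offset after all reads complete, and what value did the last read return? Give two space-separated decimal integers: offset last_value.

Answer: 33 4

Derivation:
Read 1: bits[0:8] width=8 -> value=67 (bin 01000011); offset now 8 = byte 1 bit 0; 32 bits remain
Read 2: bits[8:18] width=10 -> value=755 (bin 1011110011); offset now 18 = byte 2 bit 2; 22 bits remain
Read 3: bits[18:27] width=9 -> value=4 (bin 000000100); offset now 27 = byte 3 bit 3; 13 bits remain
Read 4: bits[27:33] width=6 -> value=4 (bin 000100); offset now 33 = byte 4 bit 1; 7 bits remain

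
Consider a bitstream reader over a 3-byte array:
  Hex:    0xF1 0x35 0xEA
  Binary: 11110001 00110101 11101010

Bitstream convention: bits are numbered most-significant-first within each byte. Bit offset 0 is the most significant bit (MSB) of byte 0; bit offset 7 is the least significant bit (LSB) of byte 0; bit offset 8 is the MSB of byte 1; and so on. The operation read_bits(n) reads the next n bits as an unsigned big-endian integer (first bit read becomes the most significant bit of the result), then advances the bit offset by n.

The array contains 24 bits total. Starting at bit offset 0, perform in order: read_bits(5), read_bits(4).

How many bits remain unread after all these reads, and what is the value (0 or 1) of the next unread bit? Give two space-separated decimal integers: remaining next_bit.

Answer: 15 0

Derivation:
Read 1: bits[0:5] width=5 -> value=30 (bin 11110); offset now 5 = byte 0 bit 5; 19 bits remain
Read 2: bits[5:9] width=4 -> value=2 (bin 0010); offset now 9 = byte 1 bit 1; 15 bits remain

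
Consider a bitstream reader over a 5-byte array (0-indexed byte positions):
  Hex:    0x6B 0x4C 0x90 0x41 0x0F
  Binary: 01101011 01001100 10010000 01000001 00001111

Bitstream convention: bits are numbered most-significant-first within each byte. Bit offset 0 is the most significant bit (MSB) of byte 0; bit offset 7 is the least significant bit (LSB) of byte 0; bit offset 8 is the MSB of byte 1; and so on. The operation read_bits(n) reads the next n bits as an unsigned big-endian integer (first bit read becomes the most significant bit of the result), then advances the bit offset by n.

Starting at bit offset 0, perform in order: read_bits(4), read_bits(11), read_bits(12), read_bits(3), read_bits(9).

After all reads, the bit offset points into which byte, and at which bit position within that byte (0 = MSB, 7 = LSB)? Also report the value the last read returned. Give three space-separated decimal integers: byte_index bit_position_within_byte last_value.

Read 1: bits[0:4] width=4 -> value=6 (bin 0110); offset now 4 = byte 0 bit 4; 36 bits remain
Read 2: bits[4:15] width=11 -> value=1446 (bin 10110100110); offset now 15 = byte 1 bit 7; 25 bits remain
Read 3: bits[15:27] width=12 -> value=1154 (bin 010010000010); offset now 27 = byte 3 bit 3; 13 bits remain
Read 4: bits[27:30] width=3 -> value=0 (bin 000); offset now 30 = byte 3 bit 6; 10 bits remain
Read 5: bits[30:39] width=9 -> value=135 (bin 010000111); offset now 39 = byte 4 bit 7; 1 bits remain

Answer: 4 7 135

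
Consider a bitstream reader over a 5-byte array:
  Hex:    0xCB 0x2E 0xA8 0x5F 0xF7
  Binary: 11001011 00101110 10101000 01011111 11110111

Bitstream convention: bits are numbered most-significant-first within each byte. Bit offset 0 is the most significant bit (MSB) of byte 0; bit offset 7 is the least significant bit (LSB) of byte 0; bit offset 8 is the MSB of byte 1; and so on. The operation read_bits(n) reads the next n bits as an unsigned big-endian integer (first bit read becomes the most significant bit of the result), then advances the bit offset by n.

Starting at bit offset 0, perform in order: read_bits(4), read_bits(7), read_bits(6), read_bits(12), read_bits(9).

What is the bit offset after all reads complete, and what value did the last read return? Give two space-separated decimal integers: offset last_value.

Read 1: bits[0:4] width=4 -> value=12 (bin 1100); offset now 4 = byte 0 bit 4; 36 bits remain
Read 2: bits[4:11] width=7 -> value=89 (bin 1011001); offset now 11 = byte 1 bit 3; 29 bits remain
Read 3: bits[11:17] width=6 -> value=29 (bin 011101); offset now 17 = byte 2 bit 1; 23 bits remain
Read 4: bits[17:29] width=12 -> value=1291 (bin 010100001011); offset now 29 = byte 3 bit 5; 11 bits remain
Read 5: bits[29:38] width=9 -> value=509 (bin 111111101); offset now 38 = byte 4 bit 6; 2 bits remain

Answer: 38 509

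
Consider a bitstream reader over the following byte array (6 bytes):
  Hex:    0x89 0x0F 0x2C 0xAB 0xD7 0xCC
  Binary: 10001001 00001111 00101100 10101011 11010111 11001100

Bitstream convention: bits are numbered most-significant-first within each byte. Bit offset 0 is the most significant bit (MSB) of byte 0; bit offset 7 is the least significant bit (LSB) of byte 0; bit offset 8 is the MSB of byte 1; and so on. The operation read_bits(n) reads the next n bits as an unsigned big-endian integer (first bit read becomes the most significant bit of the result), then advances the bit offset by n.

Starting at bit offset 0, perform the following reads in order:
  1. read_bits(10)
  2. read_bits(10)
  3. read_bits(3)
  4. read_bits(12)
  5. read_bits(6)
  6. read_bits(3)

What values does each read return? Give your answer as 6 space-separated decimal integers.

Read 1: bits[0:10] width=10 -> value=548 (bin 1000100100); offset now 10 = byte 1 bit 2; 38 bits remain
Read 2: bits[10:20] width=10 -> value=242 (bin 0011110010); offset now 20 = byte 2 bit 4; 28 bits remain
Read 3: bits[20:23] width=3 -> value=6 (bin 110); offset now 23 = byte 2 bit 7; 25 bits remain
Read 4: bits[23:35] width=12 -> value=1374 (bin 010101011110); offset now 35 = byte 4 bit 3; 13 bits remain
Read 5: bits[35:41] width=6 -> value=47 (bin 101111); offset now 41 = byte 5 bit 1; 7 bits remain
Read 6: bits[41:44] width=3 -> value=4 (bin 100); offset now 44 = byte 5 bit 4; 4 bits remain

Answer: 548 242 6 1374 47 4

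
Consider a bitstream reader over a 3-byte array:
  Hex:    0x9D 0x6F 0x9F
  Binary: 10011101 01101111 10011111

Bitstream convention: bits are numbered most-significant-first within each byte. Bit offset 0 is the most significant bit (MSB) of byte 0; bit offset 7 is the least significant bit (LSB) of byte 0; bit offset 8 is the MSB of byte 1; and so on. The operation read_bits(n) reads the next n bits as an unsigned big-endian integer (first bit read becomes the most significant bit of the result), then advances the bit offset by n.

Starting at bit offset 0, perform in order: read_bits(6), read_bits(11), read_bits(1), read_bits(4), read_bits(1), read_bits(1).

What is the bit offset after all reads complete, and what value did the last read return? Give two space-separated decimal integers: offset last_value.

Read 1: bits[0:6] width=6 -> value=39 (bin 100111); offset now 6 = byte 0 bit 6; 18 bits remain
Read 2: bits[6:17] width=11 -> value=735 (bin 01011011111); offset now 17 = byte 2 bit 1; 7 bits remain
Read 3: bits[17:18] width=1 -> value=0 (bin 0); offset now 18 = byte 2 bit 2; 6 bits remain
Read 4: bits[18:22] width=4 -> value=7 (bin 0111); offset now 22 = byte 2 bit 6; 2 bits remain
Read 5: bits[22:23] width=1 -> value=1 (bin 1); offset now 23 = byte 2 bit 7; 1 bits remain
Read 6: bits[23:24] width=1 -> value=1 (bin 1); offset now 24 = byte 3 bit 0; 0 bits remain

Answer: 24 1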